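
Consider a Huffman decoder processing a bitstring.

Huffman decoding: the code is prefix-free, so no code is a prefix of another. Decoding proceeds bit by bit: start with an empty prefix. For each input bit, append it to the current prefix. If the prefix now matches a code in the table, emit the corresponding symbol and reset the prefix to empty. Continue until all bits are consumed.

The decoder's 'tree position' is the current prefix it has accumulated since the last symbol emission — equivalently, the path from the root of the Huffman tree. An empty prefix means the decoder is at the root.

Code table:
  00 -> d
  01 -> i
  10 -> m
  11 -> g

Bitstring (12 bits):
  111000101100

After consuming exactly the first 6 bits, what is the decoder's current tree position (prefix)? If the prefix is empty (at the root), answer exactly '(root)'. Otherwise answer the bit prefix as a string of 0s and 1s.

Bit 0: prefix='1' (no match yet)
Bit 1: prefix='11' -> emit 'g', reset
Bit 2: prefix='1' (no match yet)
Bit 3: prefix='10' -> emit 'm', reset
Bit 4: prefix='0' (no match yet)
Bit 5: prefix='00' -> emit 'd', reset

Answer: (root)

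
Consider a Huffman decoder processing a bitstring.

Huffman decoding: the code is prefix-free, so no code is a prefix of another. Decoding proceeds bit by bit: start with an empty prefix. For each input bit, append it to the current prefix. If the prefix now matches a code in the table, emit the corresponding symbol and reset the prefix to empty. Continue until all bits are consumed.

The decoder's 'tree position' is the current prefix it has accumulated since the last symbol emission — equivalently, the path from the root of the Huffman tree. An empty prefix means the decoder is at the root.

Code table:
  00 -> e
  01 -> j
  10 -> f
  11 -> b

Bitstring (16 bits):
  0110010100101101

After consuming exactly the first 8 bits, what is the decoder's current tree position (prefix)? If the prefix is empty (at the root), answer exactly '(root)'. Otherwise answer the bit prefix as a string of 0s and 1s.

Bit 0: prefix='0' (no match yet)
Bit 1: prefix='01' -> emit 'j', reset
Bit 2: prefix='1' (no match yet)
Bit 3: prefix='10' -> emit 'f', reset
Bit 4: prefix='0' (no match yet)
Bit 5: prefix='01' -> emit 'j', reset
Bit 6: prefix='0' (no match yet)
Bit 7: prefix='01' -> emit 'j', reset

Answer: (root)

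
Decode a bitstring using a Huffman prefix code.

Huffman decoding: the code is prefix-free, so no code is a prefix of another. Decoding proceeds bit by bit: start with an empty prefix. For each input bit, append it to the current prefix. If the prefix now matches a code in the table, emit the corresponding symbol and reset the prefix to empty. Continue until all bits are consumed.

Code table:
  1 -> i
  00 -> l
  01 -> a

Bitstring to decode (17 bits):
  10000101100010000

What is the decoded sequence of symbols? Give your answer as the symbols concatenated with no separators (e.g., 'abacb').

Bit 0: prefix='1' -> emit 'i', reset
Bit 1: prefix='0' (no match yet)
Bit 2: prefix='00' -> emit 'l', reset
Bit 3: prefix='0' (no match yet)
Bit 4: prefix='00' -> emit 'l', reset
Bit 5: prefix='1' -> emit 'i', reset
Bit 6: prefix='0' (no match yet)
Bit 7: prefix='01' -> emit 'a', reset
Bit 8: prefix='1' -> emit 'i', reset
Bit 9: prefix='0' (no match yet)
Bit 10: prefix='00' -> emit 'l', reset
Bit 11: prefix='0' (no match yet)
Bit 12: prefix='01' -> emit 'a', reset
Bit 13: prefix='0' (no match yet)
Bit 14: prefix='00' -> emit 'l', reset
Bit 15: prefix='0' (no match yet)
Bit 16: prefix='00' -> emit 'l', reset

Answer: illiailall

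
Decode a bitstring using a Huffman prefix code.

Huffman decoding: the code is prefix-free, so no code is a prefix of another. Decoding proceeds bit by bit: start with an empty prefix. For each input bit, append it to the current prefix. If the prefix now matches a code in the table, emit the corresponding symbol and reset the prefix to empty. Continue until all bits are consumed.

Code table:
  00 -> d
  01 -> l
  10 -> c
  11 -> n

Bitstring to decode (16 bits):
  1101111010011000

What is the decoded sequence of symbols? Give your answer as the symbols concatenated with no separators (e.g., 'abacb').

Answer: nlncclcd

Derivation:
Bit 0: prefix='1' (no match yet)
Bit 1: prefix='11' -> emit 'n', reset
Bit 2: prefix='0' (no match yet)
Bit 3: prefix='01' -> emit 'l', reset
Bit 4: prefix='1' (no match yet)
Bit 5: prefix='11' -> emit 'n', reset
Bit 6: prefix='1' (no match yet)
Bit 7: prefix='10' -> emit 'c', reset
Bit 8: prefix='1' (no match yet)
Bit 9: prefix='10' -> emit 'c', reset
Bit 10: prefix='0' (no match yet)
Bit 11: prefix='01' -> emit 'l', reset
Bit 12: prefix='1' (no match yet)
Bit 13: prefix='10' -> emit 'c', reset
Bit 14: prefix='0' (no match yet)
Bit 15: prefix='00' -> emit 'd', reset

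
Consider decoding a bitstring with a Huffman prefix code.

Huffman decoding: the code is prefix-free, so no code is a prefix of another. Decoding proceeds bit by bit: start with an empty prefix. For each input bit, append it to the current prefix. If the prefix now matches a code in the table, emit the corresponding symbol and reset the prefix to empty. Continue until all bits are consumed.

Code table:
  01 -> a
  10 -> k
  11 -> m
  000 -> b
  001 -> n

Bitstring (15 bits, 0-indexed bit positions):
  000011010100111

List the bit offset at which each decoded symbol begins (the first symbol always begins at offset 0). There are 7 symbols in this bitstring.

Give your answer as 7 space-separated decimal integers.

Bit 0: prefix='0' (no match yet)
Bit 1: prefix='00' (no match yet)
Bit 2: prefix='000' -> emit 'b', reset
Bit 3: prefix='0' (no match yet)
Bit 4: prefix='01' -> emit 'a', reset
Bit 5: prefix='1' (no match yet)
Bit 6: prefix='10' -> emit 'k', reset
Bit 7: prefix='1' (no match yet)
Bit 8: prefix='10' -> emit 'k', reset
Bit 9: prefix='1' (no match yet)
Bit 10: prefix='10' -> emit 'k', reset
Bit 11: prefix='0' (no match yet)
Bit 12: prefix='01' -> emit 'a', reset
Bit 13: prefix='1' (no match yet)
Bit 14: prefix='11' -> emit 'm', reset

Answer: 0 3 5 7 9 11 13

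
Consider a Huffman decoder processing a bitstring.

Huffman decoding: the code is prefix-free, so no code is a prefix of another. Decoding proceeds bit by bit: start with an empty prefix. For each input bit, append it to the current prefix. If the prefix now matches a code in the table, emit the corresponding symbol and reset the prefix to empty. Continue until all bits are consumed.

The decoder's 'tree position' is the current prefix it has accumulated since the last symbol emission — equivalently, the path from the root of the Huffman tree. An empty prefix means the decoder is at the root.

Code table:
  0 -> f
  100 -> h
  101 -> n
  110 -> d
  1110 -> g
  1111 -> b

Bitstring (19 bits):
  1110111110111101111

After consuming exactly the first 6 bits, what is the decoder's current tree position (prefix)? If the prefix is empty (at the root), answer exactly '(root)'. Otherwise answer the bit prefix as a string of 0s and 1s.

Answer: 11

Derivation:
Bit 0: prefix='1' (no match yet)
Bit 1: prefix='11' (no match yet)
Bit 2: prefix='111' (no match yet)
Bit 3: prefix='1110' -> emit 'g', reset
Bit 4: prefix='1' (no match yet)
Bit 5: prefix='11' (no match yet)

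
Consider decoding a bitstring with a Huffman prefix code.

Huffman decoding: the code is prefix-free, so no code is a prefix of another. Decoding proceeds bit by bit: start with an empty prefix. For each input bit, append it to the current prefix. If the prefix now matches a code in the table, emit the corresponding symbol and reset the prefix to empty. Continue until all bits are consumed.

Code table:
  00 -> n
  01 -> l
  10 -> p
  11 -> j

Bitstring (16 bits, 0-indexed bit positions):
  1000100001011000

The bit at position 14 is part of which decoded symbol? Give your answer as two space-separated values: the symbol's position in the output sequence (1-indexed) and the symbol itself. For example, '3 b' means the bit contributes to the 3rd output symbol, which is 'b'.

Answer: 8 n

Derivation:
Bit 0: prefix='1' (no match yet)
Bit 1: prefix='10' -> emit 'p', reset
Bit 2: prefix='0' (no match yet)
Bit 3: prefix='00' -> emit 'n', reset
Bit 4: prefix='1' (no match yet)
Bit 5: prefix='10' -> emit 'p', reset
Bit 6: prefix='0' (no match yet)
Bit 7: prefix='00' -> emit 'n', reset
Bit 8: prefix='0' (no match yet)
Bit 9: prefix='01' -> emit 'l', reset
Bit 10: prefix='0' (no match yet)
Bit 11: prefix='01' -> emit 'l', reset
Bit 12: prefix='1' (no match yet)
Bit 13: prefix='10' -> emit 'p', reset
Bit 14: prefix='0' (no match yet)
Bit 15: prefix='00' -> emit 'n', reset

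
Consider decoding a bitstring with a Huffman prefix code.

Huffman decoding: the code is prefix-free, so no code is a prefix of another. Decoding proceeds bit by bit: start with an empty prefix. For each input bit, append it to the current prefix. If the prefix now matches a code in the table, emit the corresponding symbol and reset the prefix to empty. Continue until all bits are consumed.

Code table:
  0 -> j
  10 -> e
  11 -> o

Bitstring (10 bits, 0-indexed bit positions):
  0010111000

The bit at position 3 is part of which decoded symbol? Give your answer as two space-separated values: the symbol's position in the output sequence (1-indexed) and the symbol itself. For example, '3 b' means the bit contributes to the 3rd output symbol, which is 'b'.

Answer: 3 e

Derivation:
Bit 0: prefix='0' -> emit 'j', reset
Bit 1: prefix='0' -> emit 'j', reset
Bit 2: prefix='1' (no match yet)
Bit 3: prefix='10' -> emit 'e', reset
Bit 4: prefix='1' (no match yet)
Bit 5: prefix='11' -> emit 'o', reset
Bit 6: prefix='1' (no match yet)
Bit 7: prefix='10' -> emit 'e', reset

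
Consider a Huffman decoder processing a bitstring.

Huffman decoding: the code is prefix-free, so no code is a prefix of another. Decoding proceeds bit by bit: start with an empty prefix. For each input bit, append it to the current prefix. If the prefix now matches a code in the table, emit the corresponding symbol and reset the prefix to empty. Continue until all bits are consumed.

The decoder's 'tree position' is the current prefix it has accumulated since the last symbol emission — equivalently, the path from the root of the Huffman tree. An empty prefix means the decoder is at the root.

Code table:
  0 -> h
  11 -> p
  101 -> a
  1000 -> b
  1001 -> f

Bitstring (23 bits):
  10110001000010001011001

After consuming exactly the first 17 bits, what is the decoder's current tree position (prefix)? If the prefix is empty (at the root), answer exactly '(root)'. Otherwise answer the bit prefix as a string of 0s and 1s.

Bit 0: prefix='1' (no match yet)
Bit 1: prefix='10' (no match yet)
Bit 2: prefix='101' -> emit 'a', reset
Bit 3: prefix='1' (no match yet)
Bit 4: prefix='10' (no match yet)
Bit 5: prefix='100' (no match yet)
Bit 6: prefix='1000' -> emit 'b', reset
Bit 7: prefix='1' (no match yet)
Bit 8: prefix='10' (no match yet)
Bit 9: prefix='100' (no match yet)
Bit 10: prefix='1000' -> emit 'b', reset
Bit 11: prefix='0' -> emit 'h', reset
Bit 12: prefix='1' (no match yet)
Bit 13: prefix='10' (no match yet)
Bit 14: prefix='100' (no match yet)
Bit 15: prefix='1000' -> emit 'b', reset
Bit 16: prefix='1' (no match yet)

Answer: 1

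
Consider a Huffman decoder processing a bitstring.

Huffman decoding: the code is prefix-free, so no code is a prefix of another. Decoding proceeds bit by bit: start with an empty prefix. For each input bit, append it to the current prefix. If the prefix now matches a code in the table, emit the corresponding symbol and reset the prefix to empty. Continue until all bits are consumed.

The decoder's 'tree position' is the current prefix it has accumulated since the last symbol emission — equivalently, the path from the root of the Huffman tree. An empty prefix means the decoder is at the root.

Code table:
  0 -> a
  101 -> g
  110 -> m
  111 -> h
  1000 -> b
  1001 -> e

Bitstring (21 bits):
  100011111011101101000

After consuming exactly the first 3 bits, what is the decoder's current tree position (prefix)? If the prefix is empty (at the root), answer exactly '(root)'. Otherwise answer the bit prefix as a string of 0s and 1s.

Bit 0: prefix='1' (no match yet)
Bit 1: prefix='10' (no match yet)
Bit 2: prefix='100' (no match yet)

Answer: 100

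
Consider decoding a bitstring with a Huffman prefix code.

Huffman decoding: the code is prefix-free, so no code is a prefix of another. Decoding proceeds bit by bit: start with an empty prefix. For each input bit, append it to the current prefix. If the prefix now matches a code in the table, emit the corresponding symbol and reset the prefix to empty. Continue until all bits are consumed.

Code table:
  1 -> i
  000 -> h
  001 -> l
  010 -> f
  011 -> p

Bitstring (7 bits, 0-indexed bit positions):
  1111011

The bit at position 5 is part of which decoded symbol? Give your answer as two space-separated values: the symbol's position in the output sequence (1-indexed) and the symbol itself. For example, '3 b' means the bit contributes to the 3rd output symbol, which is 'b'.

Bit 0: prefix='1' -> emit 'i', reset
Bit 1: prefix='1' -> emit 'i', reset
Bit 2: prefix='1' -> emit 'i', reset
Bit 3: prefix='1' -> emit 'i', reset
Bit 4: prefix='0' (no match yet)
Bit 5: prefix='01' (no match yet)
Bit 6: prefix='011' -> emit 'p', reset

Answer: 5 p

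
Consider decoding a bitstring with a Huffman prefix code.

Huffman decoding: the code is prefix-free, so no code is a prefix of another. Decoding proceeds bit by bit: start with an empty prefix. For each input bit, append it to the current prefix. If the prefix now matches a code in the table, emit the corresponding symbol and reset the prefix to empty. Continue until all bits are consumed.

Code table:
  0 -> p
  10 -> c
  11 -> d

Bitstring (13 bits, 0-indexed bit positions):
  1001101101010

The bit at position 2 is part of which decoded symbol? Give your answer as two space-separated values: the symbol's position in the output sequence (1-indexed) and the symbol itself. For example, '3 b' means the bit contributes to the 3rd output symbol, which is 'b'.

Bit 0: prefix='1' (no match yet)
Bit 1: prefix='10' -> emit 'c', reset
Bit 2: prefix='0' -> emit 'p', reset
Bit 3: prefix='1' (no match yet)
Bit 4: prefix='11' -> emit 'd', reset
Bit 5: prefix='0' -> emit 'p', reset
Bit 6: prefix='1' (no match yet)

Answer: 2 p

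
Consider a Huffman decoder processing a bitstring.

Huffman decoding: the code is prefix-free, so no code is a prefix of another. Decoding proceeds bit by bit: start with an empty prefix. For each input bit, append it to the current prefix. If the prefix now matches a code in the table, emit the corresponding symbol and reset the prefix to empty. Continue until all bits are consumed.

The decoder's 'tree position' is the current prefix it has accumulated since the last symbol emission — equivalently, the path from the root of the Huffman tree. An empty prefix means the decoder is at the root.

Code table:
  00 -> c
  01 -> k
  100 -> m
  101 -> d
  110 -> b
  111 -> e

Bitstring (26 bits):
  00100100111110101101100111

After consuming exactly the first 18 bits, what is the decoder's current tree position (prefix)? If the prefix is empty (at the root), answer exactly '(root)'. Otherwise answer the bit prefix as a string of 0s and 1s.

Bit 0: prefix='0' (no match yet)
Bit 1: prefix='00' -> emit 'c', reset
Bit 2: prefix='1' (no match yet)
Bit 3: prefix='10' (no match yet)
Bit 4: prefix='100' -> emit 'm', reset
Bit 5: prefix='1' (no match yet)
Bit 6: prefix='10' (no match yet)
Bit 7: prefix='100' -> emit 'm', reset
Bit 8: prefix='1' (no match yet)
Bit 9: prefix='11' (no match yet)
Bit 10: prefix='111' -> emit 'e', reset
Bit 11: prefix='1' (no match yet)
Bit 12: prefix='11' (no match yet)
Bit 13: prefix='110' -> emit 'b', reset
Bit 14: prefix='1' (no match yet)
Bit 15: prefix='10' (no match yet)
Bit 16: prefix='101' -> emit 'd', reset
Bit 17: prefix='1' (no match yet)

Answer: 1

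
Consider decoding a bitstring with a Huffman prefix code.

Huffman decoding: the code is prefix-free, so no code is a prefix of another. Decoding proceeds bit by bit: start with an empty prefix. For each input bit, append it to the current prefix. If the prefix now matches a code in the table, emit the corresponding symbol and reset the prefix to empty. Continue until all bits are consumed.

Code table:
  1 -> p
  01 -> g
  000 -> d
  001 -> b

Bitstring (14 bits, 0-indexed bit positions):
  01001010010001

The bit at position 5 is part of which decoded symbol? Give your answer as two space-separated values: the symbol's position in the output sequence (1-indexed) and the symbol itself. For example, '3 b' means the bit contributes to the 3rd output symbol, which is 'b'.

Bit 0: prefix='0' (no match yet)
Bit 1: prefix='01' -> emit 'g', reset
Bit 2: prefix='0' (no match yet)
Bit 3: prefix='00' (no match yet)
Bit 4: prefix='001' -> emit 'b', reset
Bit 5: prefix='0' (no match yet)
Bit 6: prefix='01' -> emit 'g', reset
Bit 7: prefix='0' (no match yet)
Bit 8: prefix='00' (no match yet)
Bit 9: prefix='001' -> emit 'b', reset

Answer: 3 g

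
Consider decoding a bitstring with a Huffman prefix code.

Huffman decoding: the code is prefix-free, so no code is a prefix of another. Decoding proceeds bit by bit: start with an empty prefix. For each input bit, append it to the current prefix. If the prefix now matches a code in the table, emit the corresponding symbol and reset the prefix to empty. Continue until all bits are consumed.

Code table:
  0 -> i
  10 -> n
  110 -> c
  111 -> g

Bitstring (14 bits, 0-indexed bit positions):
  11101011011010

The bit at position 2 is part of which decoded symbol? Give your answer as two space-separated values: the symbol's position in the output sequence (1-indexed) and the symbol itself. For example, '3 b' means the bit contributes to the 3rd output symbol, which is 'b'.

Bit 0: prefix='1' (no match yet)
Bit 1: prefix='11' (no match yet)
Bit 2: prefix='111' -> emit 'g', reset
Bit 3: prefix='0' -> emit 'i', reset
Bit 4: prefix='1' (no match yet)
Bit 5: prefix='10' -> emit 'n', reset
Bit 6: prefix='1' (no match yet)

Answer: 1 g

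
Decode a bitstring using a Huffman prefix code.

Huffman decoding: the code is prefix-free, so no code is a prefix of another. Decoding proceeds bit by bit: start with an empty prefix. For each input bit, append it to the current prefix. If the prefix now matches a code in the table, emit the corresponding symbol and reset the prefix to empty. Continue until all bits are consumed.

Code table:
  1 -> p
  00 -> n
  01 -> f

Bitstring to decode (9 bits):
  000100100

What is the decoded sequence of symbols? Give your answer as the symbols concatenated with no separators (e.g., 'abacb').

Answer: nfnpn

Derivation:
Bit 0: prefix='0' (no match yet)
Bit 1: prefix='00' -> emit 'n', reset
Bit 2: prefix='0' (no match yet)
Bit 3: prefix='01' -> emit 'f', reset
Bit 4: prefix='0' (no match yet)
Bit 5: prefix='00' -> emit 'n', reset
Bit 6: prefix='1' -> emit 'p', reset
Bit 7: prefix='0' (no match yet)
Bit 8: prefix='00' -> emit 'n', reset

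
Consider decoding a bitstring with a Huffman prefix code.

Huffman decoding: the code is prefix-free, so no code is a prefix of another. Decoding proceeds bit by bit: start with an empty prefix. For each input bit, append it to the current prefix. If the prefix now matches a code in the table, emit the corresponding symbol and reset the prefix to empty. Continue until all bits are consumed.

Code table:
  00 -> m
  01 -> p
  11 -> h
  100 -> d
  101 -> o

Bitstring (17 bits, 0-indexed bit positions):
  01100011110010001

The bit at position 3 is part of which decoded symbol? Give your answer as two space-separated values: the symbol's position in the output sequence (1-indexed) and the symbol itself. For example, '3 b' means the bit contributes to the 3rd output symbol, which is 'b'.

Bit 0: prefix='0' (no match yet)
Bit 1: prefix='01' -> emit 'p', reset
Bit 2: prefix='1' (no match yet)
Bit 3: prefix='10' (no match yet)
Bit 4: prefix='100' -> emit 'd', reset
Bit 5: prefix='0' (no match yet)
Bit 6: prefix='01' -> emit 'p', reset
Bit 7: prefix='1' (no match yet)

Answer: 2 d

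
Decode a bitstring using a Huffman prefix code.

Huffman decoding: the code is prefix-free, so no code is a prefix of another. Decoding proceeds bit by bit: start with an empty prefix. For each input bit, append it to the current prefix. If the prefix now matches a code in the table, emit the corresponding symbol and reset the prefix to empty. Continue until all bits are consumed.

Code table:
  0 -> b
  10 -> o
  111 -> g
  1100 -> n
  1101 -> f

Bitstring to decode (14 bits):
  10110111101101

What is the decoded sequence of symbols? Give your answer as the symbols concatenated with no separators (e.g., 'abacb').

Bit 0: prefix='1' (no match yet)
Bit 1: prefix='10' -> emit 'o', reset
Bit 2: prefix='1' (no match yet)
Bit 3: prefix='11' (no match yet)
Bit 4: prefix='110' (no match yet)
Bit 5: prefix='1101' -> emit 'f', reset
Bit 6: prefix='1' (no match yet)
Bit 7: prefix='11' (no match yet)
Bit 8: prefix='111' -> emit 'g', reset
Bit 9: prefix='0' -> emit 'b', reset
Bit 10: prefix='1' (no match yet)
Bit 11: prefix='11' (no match yet)
Bit 12: prefix='110' (no match yet)
Bit 13: prefix='1101' -> emit 'f', reset

Answer: ofgbf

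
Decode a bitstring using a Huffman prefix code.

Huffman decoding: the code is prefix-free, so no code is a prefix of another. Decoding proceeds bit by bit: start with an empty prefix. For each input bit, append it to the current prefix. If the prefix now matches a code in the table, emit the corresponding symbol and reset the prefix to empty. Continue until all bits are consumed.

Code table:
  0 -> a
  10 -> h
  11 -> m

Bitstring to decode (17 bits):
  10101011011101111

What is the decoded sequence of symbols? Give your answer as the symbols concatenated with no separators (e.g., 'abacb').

Bit 0: prefix='1' (no match yet)
Bit 1: prefix='10' -> emit 'h', reset
Bit 2: prefix='1' (no match yet)
Bit 3: prefix='10' -> emit 'h', reset
Bit 4: prefix='1' (no match yet)
Bit 5: prefix='10' -> emit 'h', reset
Bit 6: prefix='1' (no match yet)
Bit 7: prefix='11' -> emit 'm', reset
Bit 8: prefix='0' -> emit 'a', reset
Bit 9: prefix='1' (no match yet)
Bit 10: prefix='11' -> emit 'm', reset
Bit 11: prefix='1' (no match yet)
Bit 12: prefix='10' -> emit 'h', reset
Bit 13: prefix='1' (no match yet)
Bit 14: prefix='11' -> emit 'm', reset
Bit 15: prefix='1' (no match yet)
Bit 16: prefix='11' -> emit 'm', reset

Answer: hhhmamhmm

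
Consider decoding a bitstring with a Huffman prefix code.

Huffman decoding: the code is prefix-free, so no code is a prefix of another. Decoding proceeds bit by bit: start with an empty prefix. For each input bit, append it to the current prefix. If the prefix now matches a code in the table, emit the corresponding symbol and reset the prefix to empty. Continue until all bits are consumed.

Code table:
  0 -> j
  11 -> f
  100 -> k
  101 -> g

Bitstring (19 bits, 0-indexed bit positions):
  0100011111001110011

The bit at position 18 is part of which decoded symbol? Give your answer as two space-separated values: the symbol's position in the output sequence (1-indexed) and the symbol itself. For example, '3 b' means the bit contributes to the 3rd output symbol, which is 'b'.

Bit 0: prefix='0' -> emit 'j', reset
Bit 1: prefix='1' (no match yet)
Bit 2: prefix='10' (no match yet)
Bit 3: prefix='100' -> emit 'k', reset
Bit 4: prefix='0' -> emit 'j', reset
Bit 5: prefix='1' (no match yet)
Bit 6: prefix='11' -> emit 'f', reset
Bit 7: prefix='1' (no match yet)
Bit 8: prefix='11' -> emit 'f', reset
Bit 9: prefix='1' (no match yet)
Bit 10: prefix='10' (no match yet)
Bit 11: prefix='100' -> emit 'k', reset
Bit 12: prefix='1' (no match yet)
Bit 13: prefix='11' -> emit 'f', reset
Bit 14: prefix='1' (no match yet)
Bit 15: prefix='10' (no match yet)
Bit 16: prefix='100' -> emit 'k', reset
Bit 17: prefix='1' (no match yet)
Bit 18: prefix='11' -> emit 'f', reset

Answer: 9 f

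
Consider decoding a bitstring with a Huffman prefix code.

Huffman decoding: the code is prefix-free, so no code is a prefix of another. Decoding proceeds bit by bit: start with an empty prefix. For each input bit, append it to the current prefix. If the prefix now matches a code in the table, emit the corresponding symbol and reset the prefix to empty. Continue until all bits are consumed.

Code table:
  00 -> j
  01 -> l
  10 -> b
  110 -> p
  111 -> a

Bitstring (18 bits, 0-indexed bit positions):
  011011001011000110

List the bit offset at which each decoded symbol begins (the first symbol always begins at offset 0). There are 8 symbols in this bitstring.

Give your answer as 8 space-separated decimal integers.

Answer: 0 2 4 7 9 11 13 15

Derivation:
Bit 0: prefix='0' (no match yet)
Bit 1: prefix='01' -> emit 'l', reset
Bit 2: prefix='1' (no match yet)
Bit 3: prefix='10' -> emit 'b', reset
Bit 4: prefix='1' (no match yet)
Bit 5: prefix='11' (no match yet)
Bit 6: prefix='110' -> emit 'p', reset
Bit 7: prefix='0' (no match yet)
Bit 8: prefix='01' -> emit 'l', reset
Bit 9: prefix='0' (no match yet)
Bit 10: prefix='01' -> emit 'l', reset
Bit 11: prefix='1' (no match yet)
Bit 12: prefix='10' -> emit 'b', reset
Bit 13: prefix='0' (no match yet)
Bit 14: prefix='00' -> emit 'j', reset
Bit 15: prefix='1' (no match yet)
Bit 16: prefix='11' (no match yet)
Bit 17: prefix='110' -> emit 'p', reset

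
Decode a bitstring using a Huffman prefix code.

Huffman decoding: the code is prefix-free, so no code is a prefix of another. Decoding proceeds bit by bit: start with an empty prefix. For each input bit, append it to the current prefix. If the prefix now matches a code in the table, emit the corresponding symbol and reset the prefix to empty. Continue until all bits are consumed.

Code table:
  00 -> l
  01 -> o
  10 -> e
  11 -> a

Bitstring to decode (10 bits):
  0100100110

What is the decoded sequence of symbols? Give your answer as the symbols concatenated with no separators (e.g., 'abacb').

Answer: oleoe

Derivation:
Bit 0: prefix='0' (no match yet)
Bit 1: prefix='01' -> emit 'o', reset
Bit 2: prefix='0' (no match yet)
Bit 3: prefix='00' -> emit 'l', reset
Bit 4: prefix='1' (no match yet)
Bit 5: prefix='10' -> emit 'e', reset
Bit 6: prefix='0' (no match yet)
Bit 7: prefix='01' -> emit 'o', reset
Bit 8: prefix='1' (no match yet)
Bit 9: prefix='10' -> emit 'e', reset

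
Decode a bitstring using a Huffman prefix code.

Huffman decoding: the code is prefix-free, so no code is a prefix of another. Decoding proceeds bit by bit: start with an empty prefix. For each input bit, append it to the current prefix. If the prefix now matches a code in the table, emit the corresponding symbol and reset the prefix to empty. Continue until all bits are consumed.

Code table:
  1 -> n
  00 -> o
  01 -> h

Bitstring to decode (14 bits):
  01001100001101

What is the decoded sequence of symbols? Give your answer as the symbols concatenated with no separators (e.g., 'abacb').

Bit 0: prefix='0' (no match yet)
Bit 1: prefix='01' -> emit 'h', reset
Bit 2: prefix='0' (no match yet)
Bit 3: prefix='00' -> emit 'o', reset
Bit 4: prefix='1' -> emit 'n', reset
Bit 5: prefix='1' -> emit 'n', reset
Bit 6: prefix='0' (no match yet)
Bit 7: prefix='00' -> emit 'o', reset
Bit 8: prefix='0' (no match yet)
Bit 9: prefix='00' -> emit 'o', reset
Bit 10: prefix='1' -> emit 'n', reset
Bit 11: prefix='1' -> emit 'n', reset
Bit 12: prefix='0' (no match yet)
Bit 13: prefix='01' -> emit 'h', reset

Answer: honnoonnh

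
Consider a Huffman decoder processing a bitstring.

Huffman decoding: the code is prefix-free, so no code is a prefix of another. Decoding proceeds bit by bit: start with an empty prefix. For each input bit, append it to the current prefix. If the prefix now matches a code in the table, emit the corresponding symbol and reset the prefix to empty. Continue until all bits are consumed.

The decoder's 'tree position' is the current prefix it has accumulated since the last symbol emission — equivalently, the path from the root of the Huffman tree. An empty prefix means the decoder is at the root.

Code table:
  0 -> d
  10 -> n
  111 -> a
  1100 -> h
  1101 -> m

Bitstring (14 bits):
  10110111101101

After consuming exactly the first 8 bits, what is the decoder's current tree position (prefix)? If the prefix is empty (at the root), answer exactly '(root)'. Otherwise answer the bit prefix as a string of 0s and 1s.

Bit 0: prefix='1' (no match yet)
Bit 1: prefix='10' -> emit 'n', reset
Bit 2: prefix='1' (no match yet)
Bit 3: prefix='11' (no match yet)
Bit 4: prefix='110' (no match yet)
Bit 5: prefix='1101' -> emit 'm', reset
Bit 6: prefix='1' (no match yet)
Bit 7: prefix='11' (no match yet)

Answer: 11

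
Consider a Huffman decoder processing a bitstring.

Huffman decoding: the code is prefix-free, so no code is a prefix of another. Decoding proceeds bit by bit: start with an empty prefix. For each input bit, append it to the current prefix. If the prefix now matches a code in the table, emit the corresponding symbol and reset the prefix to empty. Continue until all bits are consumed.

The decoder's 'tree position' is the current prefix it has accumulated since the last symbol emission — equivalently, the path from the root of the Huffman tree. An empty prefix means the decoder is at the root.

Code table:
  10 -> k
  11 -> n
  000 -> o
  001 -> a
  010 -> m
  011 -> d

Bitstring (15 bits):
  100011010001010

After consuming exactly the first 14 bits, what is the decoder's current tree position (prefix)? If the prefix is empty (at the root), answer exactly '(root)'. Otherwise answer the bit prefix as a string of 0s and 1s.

Bit 0: prefix='1' (no match yet)
Bit 1: prefix='10' -> emit 'k', reset
Bit 2: prefix='0' (no match yet)
Bit 3: prefix='00' (no match yet)
Bit 4: prefix='001' -> emit 'a', reset
Bit 5: prefix='1' (no match yet)
Bit 6: prefix='10' -> emit 'k', reset
Bit 7: prefix='1' (no match yet)
Bit 8: prefix='10' -> emit 'k', reset
Bit 9: prefix='0' (no match yet)
Bit 10: prefix='00' (no match yet)
Bit 11: prefix='001' -> emit 'a', reset
Bit 12: prefix='0' (no match yet)
Bit 13: prefix='01' (no match yet)

Answer: 01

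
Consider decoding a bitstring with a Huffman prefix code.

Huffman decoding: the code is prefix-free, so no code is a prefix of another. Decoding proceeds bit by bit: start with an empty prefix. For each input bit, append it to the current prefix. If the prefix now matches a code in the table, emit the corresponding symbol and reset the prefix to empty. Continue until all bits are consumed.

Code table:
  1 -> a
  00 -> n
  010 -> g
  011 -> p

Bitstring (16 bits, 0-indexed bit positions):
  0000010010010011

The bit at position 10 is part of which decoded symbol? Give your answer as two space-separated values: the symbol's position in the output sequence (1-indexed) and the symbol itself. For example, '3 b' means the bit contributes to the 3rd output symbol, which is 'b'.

Answer: 5 g

Derivation:
Bit 0: prefix='0' (no match yet)
Bit 1: prefix='00' -> emit 'n', reset
Bit 2: prefix='0' (no match yet)
Bit 3: prefix='00' -> emit 'n', reset
Bit 4: prefix='0' (no match yet)
Bit 5: prefix='01' (no match yet)
Bit 6: prefix='010' -> emit 'g', reset
Bit 7: prefix='0' (no match yet)
Bit 8: prefix='01' (no match yet)
Bit 9: prefix='010' -> emit 'g', reset
Bit 10: prefix='0' (no match yet)
Bit 11: prefix='01' (no match yet)
Bit 12: prefix='010' -> emit 'g', reset
Bit 13: prefix='0' (no match yet)
Bit 14: prefix='01' (no match yet)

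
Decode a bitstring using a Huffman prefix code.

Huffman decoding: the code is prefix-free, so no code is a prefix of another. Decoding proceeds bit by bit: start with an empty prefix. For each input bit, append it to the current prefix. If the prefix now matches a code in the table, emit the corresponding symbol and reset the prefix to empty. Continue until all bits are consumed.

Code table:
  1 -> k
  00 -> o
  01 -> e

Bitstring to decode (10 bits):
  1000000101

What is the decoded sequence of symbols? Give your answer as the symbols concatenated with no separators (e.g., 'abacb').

Answer: koooke

Derivation:
Bit 0: prefix='1' -> emit 'k', reset
Bit 1: prefix='0' (no match yet)
Bit 2: prefix='00' -> emit 'o', reset
Bit 3: prefix='0' (no match yet)
Bit 4: prefix='00' -> emit 'o', reset
Bit 5: prefix='0' (no match yet)
Bit 6: prefix='00' -> emit 'o', reset
Bit 7: prefix='1' -> emit 'k', reset
Bit 8: prefix='0' (no match yet)
Bit 9: prefix='01' -> emit 'e', reset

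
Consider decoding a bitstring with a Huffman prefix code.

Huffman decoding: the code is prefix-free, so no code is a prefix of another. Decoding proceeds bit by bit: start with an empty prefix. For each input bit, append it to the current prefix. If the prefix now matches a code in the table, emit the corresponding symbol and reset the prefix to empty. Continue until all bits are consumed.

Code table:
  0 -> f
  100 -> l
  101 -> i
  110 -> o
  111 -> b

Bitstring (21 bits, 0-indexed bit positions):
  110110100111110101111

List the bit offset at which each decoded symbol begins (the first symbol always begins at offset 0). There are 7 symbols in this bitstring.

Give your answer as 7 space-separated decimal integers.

Bit 0: prefix='1' (no match yet)
Bit 1: prefix='11' (no match yet)
Bit 2: prefix='110' -> emit 'o', reset
Bit 3: prefix='1' (no match yet)
Bit 4: prefix='11' (no match yet)
Bit 5: prefix='110' -> emit 'o', reset
Bit 6: prefix='1' (no match yet)
Bit 7: prefix='10' (no match yet)
Bit 8: prefix='100' -> emit 'l', reset
Bit 9: prefix='1' (no match yet)
Bit 10: prefix='11' (no match yet)
Bit 11: prefix='111' -> emit 'b', reset
Bit 12: prefix='1' (no match yet)
Bit 13: prefix='11' (no match yet)
Bit 14: prefix='110' -> emit 'o', reset
Bit 15: prefix='1' (no match yet)
Bit 16: prefix='10' (no match yet)
Bit 17: prefix='101' -> emit 'i', reset
Bit 18: prefix='1' (no match yet)
Bit 19: prefix='11' (no match yet)
Bit 20: prefix='111' -> emit 'b', reset

Answer: 0 3 6 9 12 15 18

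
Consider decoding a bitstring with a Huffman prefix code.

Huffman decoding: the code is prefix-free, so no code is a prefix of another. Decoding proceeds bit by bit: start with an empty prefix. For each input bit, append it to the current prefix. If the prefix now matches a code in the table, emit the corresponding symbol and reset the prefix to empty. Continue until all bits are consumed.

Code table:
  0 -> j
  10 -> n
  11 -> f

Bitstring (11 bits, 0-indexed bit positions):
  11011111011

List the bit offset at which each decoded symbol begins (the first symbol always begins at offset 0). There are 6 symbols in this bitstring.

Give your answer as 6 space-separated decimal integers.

Bit 0: prefix='1' (no match yet)
Bit 1: prefix='11' -> emit 'f', reset
Bit 2: prefix='0' -> emit 'j', reset
Bit 3: prefix='1' (no match yet)
Bit 4: prefix='11' -> emit 'f', reset
Bit 5: prefix='1' (no match yet)
Bit 6: prefix='11' -> emit 'f', reset
Bit 7: prefix='1' (no match yet)
Bit 8: prefix='10' -> emit 'n', reset
Bit 9: prefix='1' (no match yet)
Bit 10: prefix='11' -> emit 'f', reset

Answer: 0 2 3 5 7 9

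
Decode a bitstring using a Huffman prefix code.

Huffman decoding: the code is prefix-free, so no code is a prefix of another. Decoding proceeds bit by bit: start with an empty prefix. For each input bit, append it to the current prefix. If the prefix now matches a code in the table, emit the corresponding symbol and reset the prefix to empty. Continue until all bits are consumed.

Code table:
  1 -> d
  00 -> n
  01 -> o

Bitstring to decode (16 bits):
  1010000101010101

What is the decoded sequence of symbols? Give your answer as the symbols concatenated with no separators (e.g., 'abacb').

Bit 0: prefix='1' -> emit 'd', reset
Bit 1: prefix='0' (no match yet)
Bit 2: prefix='01' -> emit 'o', reset
Bit 3: prefix='0' (no match yet)
Bit 4: prefix='00' -> emit 'n', reset
Bit 5: prefix='0' (no match yet)
Bit 6: prefix='00' -> emit 'n', reset
Bit 7: prefix='1' -> emit 'd', reset
Bit 8: prefix='0' (no match yet)
Bit 9: prefix='01' -> emit 'o', reset
Bit 10: prefix='0' (no match yet)
Bit 11: prefix='01' -> emit 'o', reset
Bit 12: prefix='0' (no match yet)
Bit 13: prefix='01' -> emit 'o', reset
Bit 14: prefix='0' (no match yet)
Bit 15: prefix='01' -> emit 'o', reset

Answer: donndoooo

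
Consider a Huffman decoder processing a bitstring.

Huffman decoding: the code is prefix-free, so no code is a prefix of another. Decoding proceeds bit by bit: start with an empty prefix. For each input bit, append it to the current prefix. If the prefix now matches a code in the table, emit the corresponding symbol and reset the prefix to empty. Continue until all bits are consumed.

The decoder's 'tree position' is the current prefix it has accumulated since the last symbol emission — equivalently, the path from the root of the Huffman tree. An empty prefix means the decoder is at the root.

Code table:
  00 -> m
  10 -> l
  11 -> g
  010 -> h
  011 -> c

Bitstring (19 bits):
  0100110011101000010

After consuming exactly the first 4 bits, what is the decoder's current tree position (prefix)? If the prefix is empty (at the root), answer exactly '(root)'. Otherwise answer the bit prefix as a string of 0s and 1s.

Bit 0: prefix='0' (no match yet)
Bit 1: prefix='01' (no match yet)
Bit 2: prefix='010' -> emit 'h', reset
Bit 3: prefix='0' (no match yet)

Answer: 0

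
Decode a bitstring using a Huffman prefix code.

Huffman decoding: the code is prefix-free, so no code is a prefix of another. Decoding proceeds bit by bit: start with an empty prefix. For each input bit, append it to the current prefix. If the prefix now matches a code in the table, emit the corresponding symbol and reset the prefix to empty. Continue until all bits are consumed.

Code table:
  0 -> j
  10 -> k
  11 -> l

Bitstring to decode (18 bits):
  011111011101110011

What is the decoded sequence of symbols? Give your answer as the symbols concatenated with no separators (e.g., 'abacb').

Bit 0: prefix='0' -> emit 'j', reset
Bit 1: prefix='1' (no match yet)
Bit 2: prefix='11' -> emit 'l', reset
Bit 3: prefix='1' (no match yet)
Bit 4: prefix='11' -> emit 'l', reset
Bit 5: prefix='1' (no match yet)
Bit 6: prefix='10' -> emit 'k', reset
Bit 7: prefix='1' (no match yet)
Bit 8: prefix='11' -> emit 'l', reset
Bit 9: prefix='1' (no match yet)
Bit 10: prefix='10' -> emit 'k', reset
Bit 11: prefix='1' (no match yet)
Bit 12: prefix='11' -> emit 'l', reset
Bit 13: prefix='1' (no match yet)
Bit 14: prefix='10' -> emit 'k', reset
Bit 15: prefix='0' -> emit 'j', reset
Bit 16: prefix='1' (no match yet)
Bit 17: prefix='11' -> emit 'l', reset

Answer: jllklklkjl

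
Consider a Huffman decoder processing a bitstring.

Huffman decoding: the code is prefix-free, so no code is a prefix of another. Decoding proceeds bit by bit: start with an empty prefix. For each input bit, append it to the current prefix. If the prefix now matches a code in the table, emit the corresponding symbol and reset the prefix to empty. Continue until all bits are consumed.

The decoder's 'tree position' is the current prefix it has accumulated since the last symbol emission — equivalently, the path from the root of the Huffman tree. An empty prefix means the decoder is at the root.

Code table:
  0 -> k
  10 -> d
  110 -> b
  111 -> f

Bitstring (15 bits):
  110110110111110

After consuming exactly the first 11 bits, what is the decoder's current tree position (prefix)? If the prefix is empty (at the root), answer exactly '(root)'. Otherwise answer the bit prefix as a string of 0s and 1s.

Bit 0: prefix='1' (no match yet)
Bit 1: prefix='11' (no match yet)
Bit 2: prefix='110' -> emit 'b', reset
Bit 3: prefix='1' (no match yet)
Bit 4: prefix='11' (no match yet)
Bit 5: prefix='110' -> emit 'b', reset
Bit 6: prefix='1' (no match yet)
Bit 7: prefix='11' (no match yet)
Bit 8: prefix='110' -> emit 'b', reset
Bit 9: prefix='1' (no match yet)
Bit 10: prefix='11' (no match yet)

Answer: 11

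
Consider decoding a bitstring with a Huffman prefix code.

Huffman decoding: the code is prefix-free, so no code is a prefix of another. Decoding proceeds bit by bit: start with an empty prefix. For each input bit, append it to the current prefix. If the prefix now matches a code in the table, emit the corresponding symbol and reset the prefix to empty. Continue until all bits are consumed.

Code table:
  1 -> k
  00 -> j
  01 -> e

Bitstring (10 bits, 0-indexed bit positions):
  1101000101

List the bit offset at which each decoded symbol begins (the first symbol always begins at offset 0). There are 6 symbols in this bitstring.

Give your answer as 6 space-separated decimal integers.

Answer: 0 1 2 4 6 8

Derivation:
Bit 0: prefix='1' -> emit 'k', reset
Bit 1: prefix='1' -> emit 'k', reset
Bit 2: prefix='0' (no match yet)
Bit 3: prefix='01' -> emit 'e', reset
Bit 4: prefix='0' (no match yet)
Bit 5: prefix='00' -> emit 'j', reset
Bit 6: prefix='0' (no match yet)
Bit 7: prefix='01' -> emit 'e', reset
Bit 8: prefix='0' (no match yet)
Bit 9: prefix='01' -> emit 'e', reset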